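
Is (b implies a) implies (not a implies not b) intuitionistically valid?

Yes

This is the forward direction of contraposition, which is intuitionistically derivable.
Assume b implies a and not a. If b held then a would follow, contradicting not a; so not b.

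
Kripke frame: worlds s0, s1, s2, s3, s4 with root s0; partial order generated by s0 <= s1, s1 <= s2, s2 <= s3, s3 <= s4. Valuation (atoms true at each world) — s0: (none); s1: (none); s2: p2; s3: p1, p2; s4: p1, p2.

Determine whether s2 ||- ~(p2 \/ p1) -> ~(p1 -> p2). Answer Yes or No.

Yes

s2 ||- ~(p2 \/ p1) -> ~(p1 -> p2) vacuously: no world accessible from s2 forces the antecedent ~(p2 \/ p1).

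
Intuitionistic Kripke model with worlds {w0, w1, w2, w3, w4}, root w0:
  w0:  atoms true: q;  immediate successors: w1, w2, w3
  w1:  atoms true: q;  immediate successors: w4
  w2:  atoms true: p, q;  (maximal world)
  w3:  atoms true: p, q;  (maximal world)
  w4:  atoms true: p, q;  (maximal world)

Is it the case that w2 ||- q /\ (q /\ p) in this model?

w2 ||- q /\ (q /\ p) since w2 forces both conjuncts.

Yes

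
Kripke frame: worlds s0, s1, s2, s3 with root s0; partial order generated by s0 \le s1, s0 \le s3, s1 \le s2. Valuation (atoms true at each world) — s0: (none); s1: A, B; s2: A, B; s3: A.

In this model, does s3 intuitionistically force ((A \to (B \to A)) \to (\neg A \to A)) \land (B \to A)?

s3 \Vdash ((A \to (B \to A)) \to (\neg A \to A)) \land (B \to A) since s3 forces both conjuncts.

Yes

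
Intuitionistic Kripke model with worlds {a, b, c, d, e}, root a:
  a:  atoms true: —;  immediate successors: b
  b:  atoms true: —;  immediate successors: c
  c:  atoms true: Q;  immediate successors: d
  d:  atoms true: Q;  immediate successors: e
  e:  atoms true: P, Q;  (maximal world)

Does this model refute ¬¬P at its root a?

a ⊩ ¬¬P: no world accessible from a forces ¬P.
So the root a forces ¬¬P; the model is not a countermodel.

No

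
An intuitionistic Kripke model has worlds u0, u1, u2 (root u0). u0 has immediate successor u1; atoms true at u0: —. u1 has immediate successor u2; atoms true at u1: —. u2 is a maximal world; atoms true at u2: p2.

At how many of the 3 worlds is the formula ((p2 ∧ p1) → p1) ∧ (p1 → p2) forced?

u0: forces it.
u1: forces it.
u2: forces it.
Worlds forcing the formula: {u0, u1, u2}.

3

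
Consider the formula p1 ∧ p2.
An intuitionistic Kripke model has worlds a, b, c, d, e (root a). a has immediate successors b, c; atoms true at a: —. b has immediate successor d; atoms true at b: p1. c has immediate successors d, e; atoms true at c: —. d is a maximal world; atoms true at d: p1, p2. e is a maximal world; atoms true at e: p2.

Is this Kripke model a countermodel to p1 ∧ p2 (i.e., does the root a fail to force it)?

Yes

a ⊮ p1 ∧ p2 since a fails p1.
So the root a does not force p1 ∧ p2; the model is a countermodel.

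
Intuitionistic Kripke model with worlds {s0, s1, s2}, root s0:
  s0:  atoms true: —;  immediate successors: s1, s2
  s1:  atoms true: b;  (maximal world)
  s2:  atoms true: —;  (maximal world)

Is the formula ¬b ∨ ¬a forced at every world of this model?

Yes

s0 ⊩ ¬b ∨ ¬a via the disjunct ¬a.
Since the root s0 forces ¬b ∨ ¬a and forcing is persistent (monotone upward), every world forces it.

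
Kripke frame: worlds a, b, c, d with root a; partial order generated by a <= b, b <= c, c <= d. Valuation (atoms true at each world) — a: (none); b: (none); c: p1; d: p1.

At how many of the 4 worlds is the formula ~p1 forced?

a: does not force it — a ||-/- ~p1 since c is accessible from a and c ||- p1.
b: does not force it — b ||-/- ~p1 since c is accessible from b and c ||- p1.
c: does not force it.
d: does not force it.
Worlds forcing the formula: { }.

0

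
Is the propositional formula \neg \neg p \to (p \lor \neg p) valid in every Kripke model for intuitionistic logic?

This is a variant of double-negation elimination (deriving excluded middle from double negation), which is not intuitionistically valid.
A Kripke countermodel: worlds u, v; order generated by u \le v; atoms true at each world — u:{}; v:{p}.
u \nVdash \neg \neg p \to (p \lor \neg p): already at u itself, u \Vdash \neg \neg p but u \nVdash p \lor \neg p.
u \nVdash p \lor \neg p: neither disjunct is forced at u.
u lacks atom p, so u \nVdash p.
So the root u does not force the formula.

No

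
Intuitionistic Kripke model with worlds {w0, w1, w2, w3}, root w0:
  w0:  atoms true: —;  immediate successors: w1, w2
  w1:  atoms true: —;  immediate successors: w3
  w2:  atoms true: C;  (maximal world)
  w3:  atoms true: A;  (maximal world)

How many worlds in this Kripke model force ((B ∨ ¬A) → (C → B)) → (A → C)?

w0: does not force it — w0 ⊮ ((B ∨ ¬A) → (C → B)) → (A → C): at the accessible world w1, w1 ⊩ (B ∨ ¬A) → (C → B) but w1 ⊮ A → C.
w1: does not force it — w1 ⊮ ((B ∨ ¬A) → (C → B)) → (A → C): already at w1 itself, w1 ⊩ (B ∨ ¬A) → (C → B) but w1 ⊮ A → C.
w2: forces it.
w3: does not force it.
Worlds forcing the formula: {w2}.

1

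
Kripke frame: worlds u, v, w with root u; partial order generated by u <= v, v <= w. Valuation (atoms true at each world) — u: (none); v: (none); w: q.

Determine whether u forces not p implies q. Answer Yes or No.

No

u does not force not p implies q: already at u itself, u forces not p but u does not force q.
u lacks atom q, so u does not force q.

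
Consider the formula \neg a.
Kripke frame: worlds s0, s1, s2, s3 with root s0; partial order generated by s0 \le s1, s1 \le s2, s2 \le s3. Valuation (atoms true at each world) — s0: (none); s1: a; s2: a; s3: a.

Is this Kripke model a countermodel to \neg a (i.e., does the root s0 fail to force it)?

Yes

s0 \nVdash \neg a since s1 is accessible from s0 and s1 \Vdash a.
So the root s0 does not force \neg a; the model is a countermodel.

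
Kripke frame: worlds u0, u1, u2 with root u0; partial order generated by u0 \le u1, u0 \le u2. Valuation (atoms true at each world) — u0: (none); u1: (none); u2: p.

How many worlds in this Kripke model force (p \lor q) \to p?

3

u0: forces it.
u1: forces it.
u2: forces it.
Worlds forcing the formula: {u0, u1, u2}.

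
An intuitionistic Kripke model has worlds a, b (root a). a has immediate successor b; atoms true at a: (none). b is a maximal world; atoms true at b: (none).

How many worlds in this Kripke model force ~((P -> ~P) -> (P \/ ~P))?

0

a: does not force it — a ||-/- ~((P -> ~P) -> (P \/ ~P)) since a is accessible from a and a ||- (P -> ~P) -> (P \/ ~P).
b: does not force it.
Worlds forcing the formula: { }.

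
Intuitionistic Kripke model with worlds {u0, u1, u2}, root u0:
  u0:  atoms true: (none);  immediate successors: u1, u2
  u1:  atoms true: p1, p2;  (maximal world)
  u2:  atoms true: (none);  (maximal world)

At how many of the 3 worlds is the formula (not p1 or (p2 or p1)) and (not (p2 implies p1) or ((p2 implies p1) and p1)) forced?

u0: does not force it — u0 does not force (not p1 or (p2 or p1)) and (not (p2 implies p1) or ((p2 implies p1) and p1)) since u0 fails not p1 or (p2 or p1).
u1: forces it.
u2: does not force it — u2 does not force (not p1 or (p2 or p1)) and (not (p2 implies p1) or ((p2 implies p1) and p1)) since u2 fails not (p2 implies p1) or ((p2 implies p1) and p1).
Worlds forcing the formula: {u1}.

1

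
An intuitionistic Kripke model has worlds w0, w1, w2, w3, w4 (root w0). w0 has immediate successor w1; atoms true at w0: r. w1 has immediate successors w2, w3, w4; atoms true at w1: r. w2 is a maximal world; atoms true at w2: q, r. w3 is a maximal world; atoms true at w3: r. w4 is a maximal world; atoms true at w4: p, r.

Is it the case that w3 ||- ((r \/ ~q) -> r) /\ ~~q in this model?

w3 ||-/- ((r \/ ~q) -> r) /\ ~~q since w3 fails ~~q.

No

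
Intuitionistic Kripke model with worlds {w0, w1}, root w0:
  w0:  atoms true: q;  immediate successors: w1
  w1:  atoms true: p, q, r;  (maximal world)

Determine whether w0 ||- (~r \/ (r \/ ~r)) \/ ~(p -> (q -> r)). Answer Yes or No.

No

w0 ||-/- (~r \/ (r \/ ~r)) \/ ~(p -> (q -> r)): neither disjunct is forced at w0.
w0 ||-/- ~r \/ (r \/ ~r): neither disjunct is forced at w0.
w0 ||-/- ~r since w1 is accessible from w0 and w1 ||- r.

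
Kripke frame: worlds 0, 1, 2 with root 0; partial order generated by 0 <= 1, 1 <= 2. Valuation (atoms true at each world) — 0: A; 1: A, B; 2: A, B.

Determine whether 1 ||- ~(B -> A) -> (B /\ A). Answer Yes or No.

Yes

1 ||- ~(B -> A) -> (B /\ A) vacuously: no world accessible from 1 forces the antecedent ~(B -> A).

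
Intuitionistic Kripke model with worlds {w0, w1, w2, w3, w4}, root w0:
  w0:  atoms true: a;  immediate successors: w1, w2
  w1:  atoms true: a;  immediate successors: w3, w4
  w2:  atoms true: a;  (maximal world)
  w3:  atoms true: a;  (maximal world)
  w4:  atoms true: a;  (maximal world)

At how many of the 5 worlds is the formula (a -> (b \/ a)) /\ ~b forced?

5

w0: forces it.
w1: forces it.
w2: forces it.
w3: forces it.
w4: forces it.
Worlds forcing the formula: {w0, w1, w2, w3, w4}.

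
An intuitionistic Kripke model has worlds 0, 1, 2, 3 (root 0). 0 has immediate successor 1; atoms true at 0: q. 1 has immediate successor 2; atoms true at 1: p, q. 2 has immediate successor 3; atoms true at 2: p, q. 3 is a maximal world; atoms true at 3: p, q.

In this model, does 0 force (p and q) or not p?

0 does not force (p and q) or not p: neither disjunct is forced at 0.
0 does not force p and q since 0 fails p.

No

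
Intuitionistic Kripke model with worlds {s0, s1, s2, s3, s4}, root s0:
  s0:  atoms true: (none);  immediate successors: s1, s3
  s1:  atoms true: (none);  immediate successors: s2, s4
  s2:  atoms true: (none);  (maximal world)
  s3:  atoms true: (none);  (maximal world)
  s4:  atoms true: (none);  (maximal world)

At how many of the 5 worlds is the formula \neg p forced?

s0: forces it.
s1: forces it.
s2: forces it.
s3: forces it.
s4: forces it.
Worlds forcing the formula: {s0, s1, s2, s3, s4}.

5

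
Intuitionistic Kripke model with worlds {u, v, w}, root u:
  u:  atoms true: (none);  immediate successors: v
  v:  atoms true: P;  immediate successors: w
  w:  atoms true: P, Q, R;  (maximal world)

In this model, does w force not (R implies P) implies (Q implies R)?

Yes

w forces not (R implies P) implies (Q implies R) vacuously: no world accessible from w forces the antecedent not (R implies P).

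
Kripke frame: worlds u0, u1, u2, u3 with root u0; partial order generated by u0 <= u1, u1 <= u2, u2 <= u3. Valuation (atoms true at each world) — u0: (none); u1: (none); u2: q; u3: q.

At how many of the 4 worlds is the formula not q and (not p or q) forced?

u0: does not force it — u0 does not force not q and (not p or q) since u0 fails not q.
u1: does not force it.
u2: does not force it.
u3: does not force it.
Worlds forcing the formula: { }.

0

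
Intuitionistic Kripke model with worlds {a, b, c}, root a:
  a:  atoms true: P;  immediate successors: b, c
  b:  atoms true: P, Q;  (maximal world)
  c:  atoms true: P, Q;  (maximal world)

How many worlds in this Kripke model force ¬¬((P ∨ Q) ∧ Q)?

3

a: forces it.
b: forces it.
c: forces it.
Worlds forcing the formula: {a, b, c}.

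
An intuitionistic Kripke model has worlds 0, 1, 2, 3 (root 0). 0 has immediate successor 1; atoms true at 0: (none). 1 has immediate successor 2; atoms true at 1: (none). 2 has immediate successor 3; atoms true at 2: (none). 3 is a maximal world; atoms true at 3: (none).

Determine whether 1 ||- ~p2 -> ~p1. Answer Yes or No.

Yes

1 ||- ~p2 -> ~p1: every world accessible from 1 that forces ~p2 (namely 1, 2, 3) also forces ~p1.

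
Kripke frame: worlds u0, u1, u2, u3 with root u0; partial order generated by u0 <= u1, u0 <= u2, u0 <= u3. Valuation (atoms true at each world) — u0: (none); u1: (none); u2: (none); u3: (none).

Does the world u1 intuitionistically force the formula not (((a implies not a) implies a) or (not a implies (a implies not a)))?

No

u1 does not force not (((a implies not a) implies a) or (not a implies (a implies not a))) since u1 is accessible from u1 and u1 forces ((a implies not a) implies a) or (not a implies (a implies not a)).
u1 forces ((a implies not a) implies a) or (not a implies (a implies not a)) via the disjunct not a implies (a implies not a).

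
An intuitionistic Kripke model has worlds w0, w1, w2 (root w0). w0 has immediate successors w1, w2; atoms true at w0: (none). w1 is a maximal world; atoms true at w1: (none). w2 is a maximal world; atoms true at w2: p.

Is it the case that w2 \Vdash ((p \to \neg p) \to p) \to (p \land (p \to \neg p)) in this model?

No

w2 \nVdash ((p \to \neg p) \to p) \to (p \land (p \to \neg p)): already at w2 itself, w2 \Vdash (p \to \neg p) \to p but w2 \nVdash p \land (p \to \neg p).
w2 \nVdash p \land (p \to \neg p) since w2 fails p \to \neg p.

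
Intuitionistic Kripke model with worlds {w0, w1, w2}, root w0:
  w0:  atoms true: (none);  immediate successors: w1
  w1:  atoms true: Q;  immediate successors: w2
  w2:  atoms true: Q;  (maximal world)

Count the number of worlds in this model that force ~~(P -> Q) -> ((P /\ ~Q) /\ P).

w0: does not force it — w0 ||-/- ~~(P -> Q) -> ((P /\ ~Q) /\ P): already at w0 itself, w0 ||- ~~(P -> Q) but w0 ||-/- (P /\ ~Q) /\ P.
w1: does not force it — w1 ||-/- ~~(P -> Q) -> ((P /\ ~Q) /\ P): already at w1 itself, w1 ||- ~~(P -> Q) but w1 ||-/- (P /\ ~Q) /\ P.
w2: does not force it — w2 ||-/- ~~(P -> Q) -> ((P /\ ~Q) /\ P): already at w2 itself, w2 ||- ~~(P -> Q) but w2 ||-/- (P /\ ~Q) /\ P.
Worlds forcing the formula: { }.

0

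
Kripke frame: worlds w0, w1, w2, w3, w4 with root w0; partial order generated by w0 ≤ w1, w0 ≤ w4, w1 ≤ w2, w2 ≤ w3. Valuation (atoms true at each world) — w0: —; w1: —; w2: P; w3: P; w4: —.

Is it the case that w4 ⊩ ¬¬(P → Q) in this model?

Yes

w4 ⊩ ¬¬(P → Q): no world accessible from w4 forces ¬(P → Q).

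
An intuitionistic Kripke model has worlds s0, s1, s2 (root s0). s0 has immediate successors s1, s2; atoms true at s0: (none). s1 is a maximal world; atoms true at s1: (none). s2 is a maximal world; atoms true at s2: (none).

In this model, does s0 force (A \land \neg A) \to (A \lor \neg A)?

Yes

s0 \Vdash (A \land \neg A) \to (A \lor \neg A) vacuously: no world accessible from s0 forces the antecedent A \land \neg A.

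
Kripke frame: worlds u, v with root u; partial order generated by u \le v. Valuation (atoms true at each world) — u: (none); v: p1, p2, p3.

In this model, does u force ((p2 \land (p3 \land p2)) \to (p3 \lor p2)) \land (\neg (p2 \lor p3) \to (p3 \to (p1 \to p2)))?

Yes

u \Vdash ((p2 \land (p3 \land p2)) \to (p3 \lor p2)) \land (\neg (p2 \lor p3) \to (p3 \to (p1 \to p2))) since u forces both conjuncts.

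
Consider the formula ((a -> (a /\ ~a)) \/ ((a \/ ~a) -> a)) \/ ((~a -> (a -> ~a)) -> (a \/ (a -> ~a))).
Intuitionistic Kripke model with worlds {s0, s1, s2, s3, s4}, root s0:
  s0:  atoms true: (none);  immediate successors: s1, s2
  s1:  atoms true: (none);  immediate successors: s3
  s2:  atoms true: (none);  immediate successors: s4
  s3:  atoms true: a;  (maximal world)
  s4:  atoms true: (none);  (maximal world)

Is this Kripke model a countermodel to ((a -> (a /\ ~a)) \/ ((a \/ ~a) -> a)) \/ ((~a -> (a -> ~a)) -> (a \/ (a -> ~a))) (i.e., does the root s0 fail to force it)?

s0 ||-/- ((a -> (a /\ ~a)) \/ ((a \/ ~a) -> a)) \/ ((~a -> (a -> ~a)) -> (a \/ (a -> ~a))): neither disjunct is forced at s0.
s0 ||-/- (a -> (a /\ ~a)) \/ ((a \/ ~a) -> a): neither disjunct is forced at s0.
s0 ||-/- a -> (a /\ ~a): at the accessible world s3, s3 ||- a but s3 ||-/- a /\ ~a.
s3 ||-/- a /\ ~a since s3 fails ~a.
So the root s0 does not force ((a -> (a /\ ~a)) \/ ((a \/ ~a) -> a)) \/ ((~a -> (a -> ~a)) -> (a \/ (a -> ~a))); the model is a countermodel.

Yes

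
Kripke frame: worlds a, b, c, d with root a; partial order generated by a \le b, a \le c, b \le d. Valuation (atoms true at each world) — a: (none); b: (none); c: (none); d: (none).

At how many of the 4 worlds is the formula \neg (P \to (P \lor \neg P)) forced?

a: does not force it — a \nVdash \neg (P \to (P \lor \neg P)) since a is accessible from a and a \Vdash P \to (P \lor \neg P).
b: does not force it — b \nVdash \neg (P \to (P \lor \neg P)) since b is accessible from b and b \Vdash P \to (P \lor \neg P).
c: does not force it — c \nVdash \neg (P \to (P \lor \neg P)) since c is accessible from c and c \Vdash P \to (P \lor \neg P).
d: does not force it.
Worlds forcing the formula: { }.

0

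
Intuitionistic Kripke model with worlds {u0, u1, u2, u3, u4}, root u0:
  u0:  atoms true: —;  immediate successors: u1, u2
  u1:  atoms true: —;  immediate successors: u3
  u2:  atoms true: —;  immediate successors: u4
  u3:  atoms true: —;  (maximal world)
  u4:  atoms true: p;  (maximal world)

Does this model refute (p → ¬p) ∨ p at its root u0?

u0 ⊮ (p → ¬p) ∨ p: neither disjunct is forced at u0.
u0 ⊮ p → ¬p: at the accessible world u4, u4 ⊩ p but u4 ⊮ ¬p.
u4 ⊮ ¬p since u4 is accessible from u4 and u4 ⊩ p.
So the root u0 does not force (p → ¬p) ∨ p; the model is a countermodel.

Yes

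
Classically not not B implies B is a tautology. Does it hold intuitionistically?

This is double-negation elimination, which is not intuitionistically valid.
A Kripke countermodel: worlds u, v; order generated by u <= v; atoms true at each world — u:{}; v:{B}.
u does not force not not B implies B: already at u itself, u forces not not B but u does not force B.
u lacks atom B, so u does not force B.
So the root u does not force the formula.

No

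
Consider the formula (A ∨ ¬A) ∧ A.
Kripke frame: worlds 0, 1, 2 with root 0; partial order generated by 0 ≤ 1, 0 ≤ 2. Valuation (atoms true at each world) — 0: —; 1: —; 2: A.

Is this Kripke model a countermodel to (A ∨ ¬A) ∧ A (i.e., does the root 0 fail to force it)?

Yes

0 ⊮ (A ∨ ¬A) ∧ A since 0 fails A ∨ ¬A.
So the root 0 does not force (A ∨ ¬A) ∧ A; the model is a countermodel.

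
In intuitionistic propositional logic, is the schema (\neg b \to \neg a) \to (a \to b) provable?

This is the converse of contraposition, which is not intuitionistically valid.
A Kripke countermodel: worlds u0, u1; order generated by u0 \le u1; atoms true at each world — u0:{a}; u1:{a,b}.
u0 \nVdash (\neg b \to \neg a) \to (a \to b): already at u0 itself, u0 \Vdash \neg b \to \neg a but u0 \nVdash a \to b.
u0 \nVdash a \to b: already at u0 itself, u0 \Vdash a but u0 \nVdash b.
u0 lacks atom b, so u0 \nVdash b.
So the root u0 does not force the formula.

No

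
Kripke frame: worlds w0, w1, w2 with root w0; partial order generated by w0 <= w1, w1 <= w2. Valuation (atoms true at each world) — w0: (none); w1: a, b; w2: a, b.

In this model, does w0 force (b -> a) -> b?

No

w0 ||-/- (b -> a) -> b: already at w0 itself, w0 ||- b -> a but w0 ||-/- b.
w0 lacks atom b, so w0 ||-/- b.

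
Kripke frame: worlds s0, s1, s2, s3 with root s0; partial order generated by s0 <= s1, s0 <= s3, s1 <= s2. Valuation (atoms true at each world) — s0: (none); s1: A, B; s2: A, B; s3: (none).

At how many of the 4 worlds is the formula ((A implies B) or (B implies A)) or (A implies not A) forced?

4

s0: forces it.
s1: forces it.
s2: forces it.
s3: forces it.
Worlds forcing the formula: {s0, s1, s2, s3}.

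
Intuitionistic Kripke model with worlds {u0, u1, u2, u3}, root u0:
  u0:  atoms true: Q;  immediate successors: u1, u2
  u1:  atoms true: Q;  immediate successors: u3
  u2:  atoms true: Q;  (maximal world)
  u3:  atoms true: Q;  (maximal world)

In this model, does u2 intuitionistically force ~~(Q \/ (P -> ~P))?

Yes

u2 ||- ~~(Q \/ (P -> ~P)): no world accessible from u2 forces ~(Q \/ (P -> ~P)).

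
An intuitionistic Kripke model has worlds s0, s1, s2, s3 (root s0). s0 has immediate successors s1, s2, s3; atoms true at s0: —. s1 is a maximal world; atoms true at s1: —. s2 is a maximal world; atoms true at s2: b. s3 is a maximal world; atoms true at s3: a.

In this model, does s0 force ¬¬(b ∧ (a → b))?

s0 ⊮ ¬¬(b ∧ (a → b)) since s1 is accessible from s0 and s1 ⊩ ¬(b ∧ (a → b)).
s1 ⊩ ¬(b ∧ (a → b)): no world accessible from s1 forces b ∧ (a → b).

No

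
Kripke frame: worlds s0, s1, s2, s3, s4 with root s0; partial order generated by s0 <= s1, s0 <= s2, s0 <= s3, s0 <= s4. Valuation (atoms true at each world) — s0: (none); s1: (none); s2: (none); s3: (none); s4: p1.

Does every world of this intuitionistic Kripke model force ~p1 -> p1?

Not every world: s0 ||-/- ~p1 -> p1.
s0 ||-/- ~p1 -> p1: at the accessible world s1, s1 ||- ~p1 but s1 ||-/- p1.
s1 lacks atom p1, so s1 ||-/- p1.

No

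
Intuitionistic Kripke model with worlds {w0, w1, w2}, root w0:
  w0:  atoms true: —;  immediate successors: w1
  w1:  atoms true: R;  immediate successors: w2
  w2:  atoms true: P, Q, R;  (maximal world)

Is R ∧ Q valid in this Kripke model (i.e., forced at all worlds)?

Not every world: w0 ⊮ R ∧ Q.
w0 ⊮ R ∧ Q since w0 fails R.

No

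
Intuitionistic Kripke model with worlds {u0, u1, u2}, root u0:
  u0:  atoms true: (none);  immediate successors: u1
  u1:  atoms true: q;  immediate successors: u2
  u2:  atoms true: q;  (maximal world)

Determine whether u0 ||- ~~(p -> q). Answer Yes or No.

Yes

u0 ||- ~~(p -> q): no world accessible from u0 forces ~(p -> q).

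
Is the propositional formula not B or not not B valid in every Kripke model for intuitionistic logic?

No

This is the weak law of excluded middle, which is not intuitionistically valid.
A Kripke countermodel: worlds s0, s1, s2; order generated by s0 <= s1, s0 <= s2; atoms true at each world — s0:{}; s1:{B}; s2:{}.
s0 does not force not B or not not B: neither disjunct is forced at s0.
s0 does not force not B since s1 is accessible from s0 and s1 forces B.
So the root s0 does not force the formula.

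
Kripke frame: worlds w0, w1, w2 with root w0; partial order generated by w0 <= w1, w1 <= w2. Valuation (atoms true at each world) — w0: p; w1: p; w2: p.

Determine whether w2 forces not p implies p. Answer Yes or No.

Yes

w2 forces not p implies p vacuously: no world accessible from w2 forces the antecedent not p.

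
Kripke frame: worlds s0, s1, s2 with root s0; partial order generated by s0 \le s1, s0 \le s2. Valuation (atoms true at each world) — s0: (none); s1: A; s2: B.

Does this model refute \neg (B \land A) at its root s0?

No

s0 \Vdash \neg (B \land A): no world accessible from s0 forces B \land A.
So the root s0 forces \neg (B \land A); the model is not a countermodel.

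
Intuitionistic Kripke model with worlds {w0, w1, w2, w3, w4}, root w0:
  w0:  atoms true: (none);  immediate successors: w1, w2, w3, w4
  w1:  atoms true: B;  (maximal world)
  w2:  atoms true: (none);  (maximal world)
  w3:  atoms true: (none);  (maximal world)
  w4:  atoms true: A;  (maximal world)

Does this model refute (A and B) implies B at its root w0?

w0 forces (A and B) implies B vacuously: no world accessible from w0 forces the antecedent A and B.
So the root w0 forces (A and B) implies B; the model is not a countermodel.

No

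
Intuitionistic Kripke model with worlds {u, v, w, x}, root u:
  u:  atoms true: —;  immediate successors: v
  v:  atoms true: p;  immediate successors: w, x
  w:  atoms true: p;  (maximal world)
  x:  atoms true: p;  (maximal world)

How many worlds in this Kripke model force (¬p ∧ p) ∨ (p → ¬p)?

0

u: does not force it — u ⊮ (¬p ∧ p) ∨ (p → ¬p): neither disjunct is forced at u.
v: does not force it — v ⊮ (¬p ∧ p) ∨ (p → ¬p): neither disjunct is forced at v.
w: does not force it — w ⊮ (¬p ∧ p) ∨ (p → ¬p): neither disjunct is forced at w.
x: does not force it.
Worlds forcing the formula: { }.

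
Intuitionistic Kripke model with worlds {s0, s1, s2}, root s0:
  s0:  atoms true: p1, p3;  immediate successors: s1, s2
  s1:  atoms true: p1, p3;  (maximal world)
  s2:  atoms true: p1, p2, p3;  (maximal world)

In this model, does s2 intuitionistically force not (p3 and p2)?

No

s2 does not force not (p3 and p2) since s2 is accessible from s2 and s2 forces p3 and p2.
s2 forces p3 and p2 since s2 forces both conjuncts.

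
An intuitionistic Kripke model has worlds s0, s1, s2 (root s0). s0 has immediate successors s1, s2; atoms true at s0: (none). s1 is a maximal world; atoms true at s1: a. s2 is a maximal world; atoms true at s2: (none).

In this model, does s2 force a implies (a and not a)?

Yes

s2 forces a implies (a and not a) vacuously: no world accessible from s2 forces the antecedent a.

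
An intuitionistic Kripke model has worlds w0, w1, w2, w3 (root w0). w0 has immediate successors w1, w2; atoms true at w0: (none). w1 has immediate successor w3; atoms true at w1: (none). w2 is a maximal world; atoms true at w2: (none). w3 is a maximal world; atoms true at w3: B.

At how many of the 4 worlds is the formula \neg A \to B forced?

1

w0: does not force it — w0 \nVdash \neg A \to B: already at w0 itself, w0 \Vdash \neg A but w0 \nVdash B.
w1: does not force it — w1 \nVdash \neg A \to B: already at w1 itself, w1 \Vdash \neg A but w1 \nVdash B.
w2: does not force it — w2 \nVdash \neg A \to B: already at w2 itself, w2 \Vdash \neg A but w2 \nVdash B.
w3: forces it.
Worlds forcing the formula: {w3}.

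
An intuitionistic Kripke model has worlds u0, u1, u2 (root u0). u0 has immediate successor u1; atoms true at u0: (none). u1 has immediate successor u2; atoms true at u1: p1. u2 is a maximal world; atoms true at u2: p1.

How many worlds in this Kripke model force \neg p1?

0

u0: does not force it — u0 \nVdash \neg p1 since u1 is accessible from u0 and u1 \Vdash p1.
u1: does not force it — u1 \nVdash \neg p1 since u1 is accessible from u1 and u1 \Vdash p1.
u2: does not force it — u2 \nVdash \neg p1 since u2 is accessible from u2 and u2 \Vdash p1.
Worlds forcing the formula: { }.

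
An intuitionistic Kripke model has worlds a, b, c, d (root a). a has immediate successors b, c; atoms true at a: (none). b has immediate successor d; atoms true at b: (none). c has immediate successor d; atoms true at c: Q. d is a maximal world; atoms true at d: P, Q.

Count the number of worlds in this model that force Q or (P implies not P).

a: does not force it — a does not force Q or (P implies not P): neither disjunct is forced at a.
b: does not force it — b does not force Q or (P implies not P): neither disjunct is forced at b.
c: forces it.
d: forces it.
Worlds forcing the formula: {c, d}.

2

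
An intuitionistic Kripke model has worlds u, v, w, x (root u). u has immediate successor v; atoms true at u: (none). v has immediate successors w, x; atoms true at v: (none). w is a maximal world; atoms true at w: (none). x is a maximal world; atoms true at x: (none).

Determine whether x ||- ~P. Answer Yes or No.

Yes

x ||- ~P: no world accessible from x forces P.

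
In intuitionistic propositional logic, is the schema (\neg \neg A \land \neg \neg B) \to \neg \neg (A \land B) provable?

This is the distribution of double negation over conjunction, which is intuitionistically derivable.
Assume \neg \neg A, \neg \neg B, and \neg (A \land B). From A we'd get \neg B (since A \land B is refuted), contradicting \neg \neg B; so \neg A, contradicting \neg \neg A.

Yes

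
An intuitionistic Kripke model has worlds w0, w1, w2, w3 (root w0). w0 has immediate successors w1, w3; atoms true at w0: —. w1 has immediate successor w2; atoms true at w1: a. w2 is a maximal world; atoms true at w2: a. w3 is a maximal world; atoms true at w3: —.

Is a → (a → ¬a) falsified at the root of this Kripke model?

w0 ⊮ a → (a → ¬a): at the accessible world w1, w1 ⊩ a but w1 ⊮ a → ¬a.
w1 ⊮ a → ¬a: already at w1 itself, w1 ⊩ a but w1 ⊮ ¬a.
w1 ⊮ ¬a since w1 is accessible from w1 and w1 ⊩ a.
So the root w0 does not force a → (a → ¬a); the model is a countermodel.

Yes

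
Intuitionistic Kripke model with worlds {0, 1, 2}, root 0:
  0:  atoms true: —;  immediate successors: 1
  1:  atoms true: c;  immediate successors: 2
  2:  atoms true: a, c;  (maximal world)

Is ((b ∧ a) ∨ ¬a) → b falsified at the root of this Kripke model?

0 ⊩ ((b ∧ a) ∨ ¬a) → b vacuously: no world accessible from 0 forces the antecedent (b ∧ a) ∨ ¬a.
So the root 0 forces ((b ∧ a) ∨ ¬a) → b; the model is not a countermodel.

No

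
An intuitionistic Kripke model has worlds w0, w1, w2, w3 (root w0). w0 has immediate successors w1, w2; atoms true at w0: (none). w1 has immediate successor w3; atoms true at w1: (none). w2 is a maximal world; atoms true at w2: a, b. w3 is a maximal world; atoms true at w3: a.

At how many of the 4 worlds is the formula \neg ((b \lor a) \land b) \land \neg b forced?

2

w0: does not force it — w0 \nVdash \neg ((b \lor a) \land b) \land \neg b since w0 fails \neg ((b \lor a) \land b).
w1: forces it.
w2: does not force it — w2 \nVdash \neg ((b \lor a) \land b) \land \neg b since w2 fails \neg ((b \lor a) \land b).
w3: forces it.
Worlds forcing the formula: {w1, w3}.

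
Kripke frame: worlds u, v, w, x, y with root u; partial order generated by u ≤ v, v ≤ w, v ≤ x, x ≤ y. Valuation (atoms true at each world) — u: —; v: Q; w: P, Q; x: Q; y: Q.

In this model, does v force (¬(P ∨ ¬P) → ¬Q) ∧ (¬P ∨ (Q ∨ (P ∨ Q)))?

v ⊩ (¬(P ∨ ¬P) → ¬Q) ∧ (¬P ∨ (Q ∨ (P ∨ Q))) since v forces both conjuncts.

Yes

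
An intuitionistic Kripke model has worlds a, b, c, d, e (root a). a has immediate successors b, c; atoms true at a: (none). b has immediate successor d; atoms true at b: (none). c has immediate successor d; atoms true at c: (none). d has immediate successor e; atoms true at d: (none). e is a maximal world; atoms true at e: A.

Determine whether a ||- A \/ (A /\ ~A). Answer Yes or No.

No

a ||-/- A \/ (A /\ ~A): neither disjunct is forced at a.
a lacks atom A, so a ||-/- A.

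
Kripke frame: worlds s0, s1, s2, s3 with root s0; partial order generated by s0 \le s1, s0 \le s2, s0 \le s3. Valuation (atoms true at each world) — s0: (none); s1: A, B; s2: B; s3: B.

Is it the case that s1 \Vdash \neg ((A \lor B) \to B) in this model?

s1 \nVdash \neg ((A \lor B) \to B) since s1 is accessible from s1 and s1 \Vdash (A \lor B) \to B.
s1 \Vdash (A \lor B) \to B: every world accessible from s1 that forces A \lor B (namely s1) also forces B.

No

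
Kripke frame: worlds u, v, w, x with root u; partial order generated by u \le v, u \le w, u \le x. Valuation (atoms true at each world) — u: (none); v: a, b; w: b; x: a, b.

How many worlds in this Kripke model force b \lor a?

u: does not force it — u \nVdash b \lor a: neither disjunct is forced at u.
v: forces it.
w: forces it.
x: forces it.
Worlds forcing the formula: {v, w, x}.

3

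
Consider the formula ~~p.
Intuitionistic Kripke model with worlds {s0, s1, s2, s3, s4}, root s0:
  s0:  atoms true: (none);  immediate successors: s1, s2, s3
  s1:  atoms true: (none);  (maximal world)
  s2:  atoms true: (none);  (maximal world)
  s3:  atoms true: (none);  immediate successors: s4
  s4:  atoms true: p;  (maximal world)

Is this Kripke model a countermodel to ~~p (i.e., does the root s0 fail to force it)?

s0 ||-/- ~~p since s1 is accessible from s0 and s1 ||- ~p.
s1 ||- ~p: no world accessible from s1 forces p.
So the root s0 does not force ~~p; the model is a countermodel.

Yes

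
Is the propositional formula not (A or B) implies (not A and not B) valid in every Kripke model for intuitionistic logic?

Yes

This is a constructively valid De Morgan direction (negated disjunction to conjunction of negations), which is intuitionistically derivable.
From not (A or B): if A held then A or B would, contradiction — so not A; similarly not B.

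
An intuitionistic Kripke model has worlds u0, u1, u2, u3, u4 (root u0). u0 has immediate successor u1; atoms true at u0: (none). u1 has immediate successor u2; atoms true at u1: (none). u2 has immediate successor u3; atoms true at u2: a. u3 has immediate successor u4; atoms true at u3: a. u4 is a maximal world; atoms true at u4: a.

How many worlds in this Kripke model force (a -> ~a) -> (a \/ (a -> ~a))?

5

u0: forces it.
u1: forces it.
u2: forces it.
u3: forces it.
u4: forces it.
Worlds forcing the formula: {u0, u1, u2, u3, u4}.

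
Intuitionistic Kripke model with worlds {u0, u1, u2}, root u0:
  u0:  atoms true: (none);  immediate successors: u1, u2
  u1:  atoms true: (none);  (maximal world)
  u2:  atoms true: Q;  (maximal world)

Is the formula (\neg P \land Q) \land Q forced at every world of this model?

Not every world: u0 \nVdash (\neg P \land Q) \land Q.
u0 \nVdash (\neg P \land Q) \land Q since u0 fails \neg P \land Q.

No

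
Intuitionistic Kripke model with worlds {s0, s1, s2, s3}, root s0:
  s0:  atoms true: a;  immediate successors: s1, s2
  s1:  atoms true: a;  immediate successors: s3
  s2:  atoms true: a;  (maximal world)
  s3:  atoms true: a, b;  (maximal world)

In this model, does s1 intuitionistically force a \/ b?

Yes

s1 ||- a \/ b via the disjunct a.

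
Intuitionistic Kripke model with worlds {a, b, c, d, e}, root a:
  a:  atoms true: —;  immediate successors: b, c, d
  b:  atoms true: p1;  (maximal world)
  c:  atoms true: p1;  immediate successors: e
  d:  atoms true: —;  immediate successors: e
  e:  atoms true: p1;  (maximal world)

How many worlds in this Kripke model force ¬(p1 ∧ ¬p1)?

a: forces it.
b: forces it.
c: forces it.
d: forces it.
e: forces it.
Worlds forcing the formula: {a, b, c, d, e}.

5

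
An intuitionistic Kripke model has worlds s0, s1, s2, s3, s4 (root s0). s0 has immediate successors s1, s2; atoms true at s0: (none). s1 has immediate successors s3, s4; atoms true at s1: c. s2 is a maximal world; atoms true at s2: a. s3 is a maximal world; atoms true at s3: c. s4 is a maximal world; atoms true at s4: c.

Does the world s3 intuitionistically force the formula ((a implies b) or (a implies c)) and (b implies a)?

Yes

s3 forces ((a implies b) or (a implies c)) and (b implies a) since s3 forces both conjuncts.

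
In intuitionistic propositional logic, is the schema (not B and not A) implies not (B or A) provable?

This is a constructively valid De Morgan direction (conjunction of negations to negated disjunction), which is intuitionistically derivable.
If both not B and not A hold at a world, no accessible world forces B or forces A, so none forces B or A.

Yes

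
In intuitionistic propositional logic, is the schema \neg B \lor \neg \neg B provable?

This is the weak law of excluded middle, which is not intuitionistically valid.
A Kripke countermodel: worlds w0, w1, w2; order generated by w0 \le w1, w0 \le w2; atoms true at each world — w0:{}; w1:{B}; w2:{}.
w0 \nVdash \neg B \lor \neg \neg B: neither disjunct is forced at w0.
w0 \nVdash \neg B since w1 is accessible from w0 and w1 \Vdash B.
So the root w0 does not force the formula.

No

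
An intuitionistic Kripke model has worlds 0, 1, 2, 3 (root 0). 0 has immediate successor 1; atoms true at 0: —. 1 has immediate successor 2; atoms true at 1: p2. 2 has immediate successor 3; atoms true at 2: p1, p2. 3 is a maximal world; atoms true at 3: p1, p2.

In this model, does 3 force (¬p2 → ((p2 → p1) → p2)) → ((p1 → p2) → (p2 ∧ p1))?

3 ⊩ (¬p2 → ((p2 → p1) → p2)) → ((p1 → p2) → (p2 ∧ p1)): every world accessible from 3 that forces ¬p2 → ((p2 → p1) → p2) (namely 3) also forces (p1 → p2) → (p2 ∧ p1).

Yes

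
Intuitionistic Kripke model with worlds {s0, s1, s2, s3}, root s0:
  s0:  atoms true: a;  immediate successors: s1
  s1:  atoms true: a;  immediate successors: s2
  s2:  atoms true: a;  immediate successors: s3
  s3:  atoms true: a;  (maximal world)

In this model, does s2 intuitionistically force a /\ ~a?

s2 ||-/- a /\ ~a since s2 fails ~a.

No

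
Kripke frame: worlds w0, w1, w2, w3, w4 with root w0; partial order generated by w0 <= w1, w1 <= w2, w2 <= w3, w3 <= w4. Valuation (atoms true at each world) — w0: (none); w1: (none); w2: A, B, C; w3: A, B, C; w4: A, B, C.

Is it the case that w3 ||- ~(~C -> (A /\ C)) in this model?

No

w3 ||-/- ~(~C -> (A /\ C)) since w3 is accessible from w3 and w3 ||- ~C -> (A /\ C).
w3 ||- ~C -> (A /\ C) vacuously: no world accessible from w3 forces the antecedent ~C.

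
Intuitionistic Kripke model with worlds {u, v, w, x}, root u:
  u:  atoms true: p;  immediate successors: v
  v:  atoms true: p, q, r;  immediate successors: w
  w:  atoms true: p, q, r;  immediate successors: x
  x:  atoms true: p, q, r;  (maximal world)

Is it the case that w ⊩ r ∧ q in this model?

w ⊩ r ∧ q since w forces both conjuncts.

Yes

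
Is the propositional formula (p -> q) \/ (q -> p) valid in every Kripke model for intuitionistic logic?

No

This is the Gödel–Dummett linearity axiom, which is not intuitionistically valid.
A Kripke countermodel: worlds 0, 1, 2; order generated by 0 <= 1, 0 <= 2; atoms true at each world — 0:{}; 1:{p}; 2:{q}.
0 ||-/- (p -> q) \/ (q -> p): neither disjunct is forced at 0.
0 ||-/- p -> q: at the accessible world 1, 1 ||- p but 1 ||-/- q.
1 lacks atom q, so 1 ||-/- q.
So the root 0 does not force the formula.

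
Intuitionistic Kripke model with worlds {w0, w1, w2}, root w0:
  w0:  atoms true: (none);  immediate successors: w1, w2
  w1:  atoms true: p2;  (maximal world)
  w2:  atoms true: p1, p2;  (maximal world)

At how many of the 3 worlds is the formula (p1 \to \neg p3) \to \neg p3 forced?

3

w0: forces it.
w1: forces it.
w2: forces it.
Worlds forcing the formula: {w0, w1, w2}.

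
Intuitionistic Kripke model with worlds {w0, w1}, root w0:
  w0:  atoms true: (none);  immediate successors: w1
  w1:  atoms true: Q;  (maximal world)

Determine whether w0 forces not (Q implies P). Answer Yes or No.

Yes

w0 forces not (Q implies P): no world accessible from w0 forces Q implies P.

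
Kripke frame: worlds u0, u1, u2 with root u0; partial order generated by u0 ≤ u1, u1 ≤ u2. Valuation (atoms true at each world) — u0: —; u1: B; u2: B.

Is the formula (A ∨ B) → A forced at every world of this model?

Not every world: u0 ⊮ (A ∨ B) → A.
u0 ⊮ (A ∨ B) → A: at the accessible world u1, u1 ⊩ A ∨ B but u1 ⊮ A.
u1 lacks atom A, so u1 ⊮ A.

No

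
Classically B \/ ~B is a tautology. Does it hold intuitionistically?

This is the law of excluded middle, which is not intuitionistically valid.
A Kripke countermodel: worlds a, b; order generated by a <= b; atoms true at each world — a:{}; b:{B}.
a ||-/- B \/ ~B: neither disjunct is forced at a.
a lacks atom B, so a ||-/- B.
So the root a does not force the formula.

No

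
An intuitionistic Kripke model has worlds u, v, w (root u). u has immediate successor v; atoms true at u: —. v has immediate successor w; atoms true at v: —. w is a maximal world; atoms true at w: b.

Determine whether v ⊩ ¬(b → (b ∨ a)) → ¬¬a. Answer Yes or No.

v ⊩ ¬(b → (b ∨ a)) → ¬¬a vacuously: no world accessible from v forces the antecedent ¬(b → (b ∨ a)).

Yes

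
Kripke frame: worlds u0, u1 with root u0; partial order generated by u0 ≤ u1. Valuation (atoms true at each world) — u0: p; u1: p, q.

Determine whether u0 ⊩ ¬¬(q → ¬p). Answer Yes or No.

No

u0 ⊮ ¬¬(q → ¬p) since u0 is accessible from u0 and u0 ⊩ ¬(q → ¬p).
u0 ⊩ ¬(q → ¬p): no world accessible from u0 forces q → ¬p.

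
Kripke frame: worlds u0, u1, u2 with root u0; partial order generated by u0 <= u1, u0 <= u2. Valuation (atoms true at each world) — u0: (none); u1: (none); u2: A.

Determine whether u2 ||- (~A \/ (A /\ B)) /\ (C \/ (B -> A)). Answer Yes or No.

No

u2 ||-/- (~A \/ (A /\ B)) /\ (C \/ (B -> A)) since u2 fails ~A \/ (A /\ B).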